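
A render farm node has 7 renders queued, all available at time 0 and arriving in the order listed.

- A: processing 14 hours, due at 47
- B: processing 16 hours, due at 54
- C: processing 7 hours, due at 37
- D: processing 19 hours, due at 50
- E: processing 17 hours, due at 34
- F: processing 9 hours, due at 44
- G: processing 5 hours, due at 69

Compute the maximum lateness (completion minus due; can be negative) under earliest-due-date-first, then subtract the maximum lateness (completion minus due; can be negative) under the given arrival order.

EDD (increasing due date): E C F A D B G.
E: 0→17, due 34, lateness -17
C: 17→24, due 37, lateness -13
F: 24→33, due 44, lateness -11
A: 33→47, due 47, lateness 0
D: 47→66, due 50, lateness 16
B: 66→82, due 54, lateness 28
G: 82→87, due 69, lateness 18
Maximum = 28.
FIFO (arrival order): A B C D E F G.
A: 0→14, due 47, lateness -33
B: 14→30, due 54, lateness -24
C: 30→37, due 37, lateness 0
D: 37→56, due 50, lateness 6
E: 56→73, due 34, lateness 39
F: 73→82, due 44, lateness 38
G: 82→87, due 69, lateness 18
Maximum = 39.
Difference = 28 − 39 = -11.

-11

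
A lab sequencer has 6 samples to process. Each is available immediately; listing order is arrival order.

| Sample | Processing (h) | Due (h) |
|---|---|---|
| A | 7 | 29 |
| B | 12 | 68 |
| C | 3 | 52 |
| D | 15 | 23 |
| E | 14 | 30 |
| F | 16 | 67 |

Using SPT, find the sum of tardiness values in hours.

34

SPT (increasing processing time): C A B E D F.
C: 0→3, due 52, tardiness 0
A: 3→10, due 29, tardiness 0
B: 10→22, due 68, tardiness 0
E: 22→36, due 30, tardiness 6
D: 36→51, due 23, tardiness 28
F: 51→67, due 67, tardiness 0
Sum = 0+0+0+6+28+0 = 34.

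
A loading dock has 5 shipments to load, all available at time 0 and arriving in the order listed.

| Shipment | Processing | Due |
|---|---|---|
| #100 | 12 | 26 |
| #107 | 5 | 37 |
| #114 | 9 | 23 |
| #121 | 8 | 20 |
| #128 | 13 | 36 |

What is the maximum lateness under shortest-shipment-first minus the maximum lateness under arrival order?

SPT (increasing processing time): #107 #121 #114 #100 #128.
#107: 0→5, due 37, lateness -32
#121: 5→13, due 20, lateness -7
#114: 13→22, due 23, lateness -1
#100: 22→34, due 26, lateness 8
#128: 34→47, due 36, lateness 11
Maximum = 11.
FIFO (arrival order): #100 #107 #114 #121 #128.
#100: 0→12, due 26, lateness -14
#107: 12→17, due 37, lateness -20
#114: 17→26, due 23, lateness 3
#121: 26→34, due 20, lateness 14
#128: 34→47, due 36, lateness 11
Maximum = 14.
Difference = 11 − 14 = -3.

-3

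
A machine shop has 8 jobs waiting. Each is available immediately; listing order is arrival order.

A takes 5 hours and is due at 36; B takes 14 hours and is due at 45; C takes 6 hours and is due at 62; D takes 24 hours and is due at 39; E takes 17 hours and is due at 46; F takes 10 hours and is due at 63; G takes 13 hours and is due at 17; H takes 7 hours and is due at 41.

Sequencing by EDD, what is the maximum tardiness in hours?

EDD (increasing due date): G A D H B E C F.
G: 0→13, due 17, tardiness 0
A: 13→18, due 36, tardiness 0
D: 18→42, due 39, tardiness 3
H: 42→49, due 41, tardiness 8
B: 49→63, due 45, tardiness 18
E: 63→80, due 46, tardiness 34
C: 80→86, due 62, tardiness 24
F: 86→96, due 63, tardiness 33
Maximum = 34.

34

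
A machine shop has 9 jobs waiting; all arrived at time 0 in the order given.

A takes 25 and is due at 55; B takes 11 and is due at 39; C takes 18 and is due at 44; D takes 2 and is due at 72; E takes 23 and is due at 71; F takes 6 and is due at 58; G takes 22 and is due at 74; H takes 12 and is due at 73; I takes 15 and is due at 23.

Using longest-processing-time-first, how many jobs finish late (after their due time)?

LPT (decreasing processing time): A E G C I H B F D.
A: 0→25, due 55, tardiness 0
E: 25→48, due 71, tardiness 0
G: 48→70, due 74, tardiness 0
C: 70→88, due 44, tardiness 44
I: 88→103, due 23, tardiness 80
H: 103→115, due 73, tardiness 42
B: 115→126, due 39, tardiness 87
F: 126→132, due 58, tardiness 74
D: 132→134, due 72, tardiness 62
Late jobs: 6.

6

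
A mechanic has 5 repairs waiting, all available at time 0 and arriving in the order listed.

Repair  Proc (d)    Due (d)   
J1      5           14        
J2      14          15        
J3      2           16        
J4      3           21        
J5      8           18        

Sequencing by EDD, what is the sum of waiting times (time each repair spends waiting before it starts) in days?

EDD (increasing due date): J1 J2 J3 J5 J4.
J1: waits 0, runs 0→5
J2: waits 5, runs 5→19
J3: waits 19, runs 19→21
J5: waits 21, runs 21→29
J4: waits 29, runs 29→32
Sum = 0+5+19+21+29 = 74.

74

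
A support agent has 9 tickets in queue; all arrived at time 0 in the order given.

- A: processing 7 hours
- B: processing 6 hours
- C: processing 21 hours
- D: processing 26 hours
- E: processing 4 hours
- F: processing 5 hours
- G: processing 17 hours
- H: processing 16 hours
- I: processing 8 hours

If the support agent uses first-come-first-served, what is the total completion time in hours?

545

FIFO (arrival order): A B C D E F G H I.
A: 0→7
B: 7→13
C: 13→34
D: 34→60
E: 60→64
F: 64→69
G: 69→86
H: 86→102
I: 102→110
Sum = 7+13+34+60+64+69+86+102+110 = 545.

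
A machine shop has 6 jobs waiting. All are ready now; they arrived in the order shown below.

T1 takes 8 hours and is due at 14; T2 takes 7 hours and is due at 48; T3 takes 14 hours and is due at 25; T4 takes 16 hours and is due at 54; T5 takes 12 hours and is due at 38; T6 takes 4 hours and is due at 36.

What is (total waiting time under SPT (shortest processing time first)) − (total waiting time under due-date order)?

SPT (increasing processing time): T6 T2 T1 T5 T3 T4.
T6: waits 0, runs 0→4
T2: waits 4, runs 4→11
T1: waits 11, runs 11→19
T5: waits 19, runs 19→31
T3: waits 31, runs 31→45
T4: waits 45, runs 45→61
Sum = 0+4+11+19+31+45 = 110.
EDD (increasing due date): T1 T3 T6 T5 T2 T4.
T1: waits 0, runs 0→8
T3: waits 8, runs 8→22
T6: waits 22, runs 22→26
T5: waits 26, runs 26→38
T2: waits 38, runs 38→45
T4: waits 45, runs 45→61
Sum = 0+8+22+26+38+45 = 139.
Difference = 110 − 139 = -29.

-29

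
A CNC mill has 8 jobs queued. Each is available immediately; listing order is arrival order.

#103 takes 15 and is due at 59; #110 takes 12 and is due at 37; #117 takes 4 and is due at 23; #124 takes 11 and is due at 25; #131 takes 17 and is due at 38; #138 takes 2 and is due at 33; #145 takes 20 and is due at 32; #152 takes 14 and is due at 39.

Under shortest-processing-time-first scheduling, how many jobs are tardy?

SPT (increasing processing time): #138 #117 #124 #110 #152 #103 #131 #145.
#138: 0→2, due 33, tardiness 0
#117: 2→6, due 23, tardiness 0
#124: 6→17, due 25, tardiness 0
#110: 17→29, due 37, tardiness 0
#152: 29→43, due 39, tardiness 4
#103: 43→58, due 59, tardiness 0
#131: 58→75, due 38, tardiness 37
#145: 75→95, due 32, tardiness 63
Late jobs: 3.

3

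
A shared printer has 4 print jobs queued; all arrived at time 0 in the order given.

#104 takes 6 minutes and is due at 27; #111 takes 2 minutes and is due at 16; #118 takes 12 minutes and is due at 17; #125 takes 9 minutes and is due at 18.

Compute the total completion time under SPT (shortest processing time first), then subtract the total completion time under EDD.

-12

SPT (increasing processing time): #111 #104 #125 #118.
#111: 0→2
#104: 2→8
#125: 8→17
#118: 17→29
Sum = 2+8+17+29 = 56.
EDD (increasing due date): #111 #118 #125 #104.
#111: 0→2
#118: 2→14
#125: 14→23
#104: 23→29
Sum = 2+14+23+29 = 68.
Difference = 56 − 68 = -12.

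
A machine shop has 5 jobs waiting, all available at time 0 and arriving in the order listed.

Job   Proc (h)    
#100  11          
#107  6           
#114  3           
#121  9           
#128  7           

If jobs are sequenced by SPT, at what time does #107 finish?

SPT (increasing processing time): #114 #107 #128 #121 #100.
#114: 0→3
#107: 3→9

9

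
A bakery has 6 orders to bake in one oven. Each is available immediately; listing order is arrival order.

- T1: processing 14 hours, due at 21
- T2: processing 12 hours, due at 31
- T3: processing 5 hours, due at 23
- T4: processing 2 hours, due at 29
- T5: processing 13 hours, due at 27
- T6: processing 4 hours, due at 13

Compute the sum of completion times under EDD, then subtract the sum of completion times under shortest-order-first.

41

EDD (increasing due date): T6 T1 T3 T5 T4 T2.
T6: 0→4
T1: 4→18
T3: 18→23
T5: 23→36
T4: 36→38
T2: 38→50
Sum = 4+18+23+36+38+50 = 169.
SPT (increasing processing time): T4 T6 T3 T2 T5 T1.
T4: 0→2
T6: 2→6
T3: 6→11
T2: 11→23
T5: 23→36
T1: 36→50
Sum = 2+6+11+23+36+50 = 128.
Difference = 169 − 128 = 41.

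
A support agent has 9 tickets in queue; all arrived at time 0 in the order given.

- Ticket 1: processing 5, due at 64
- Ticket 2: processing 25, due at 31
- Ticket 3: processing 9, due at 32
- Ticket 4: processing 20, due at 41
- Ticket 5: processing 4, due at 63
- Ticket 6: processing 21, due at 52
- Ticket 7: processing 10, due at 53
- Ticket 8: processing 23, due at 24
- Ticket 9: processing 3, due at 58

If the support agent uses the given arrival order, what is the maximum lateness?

FIFO (arrival order): Ticket 1 Ticket 2 Ticket 3 Ticket 4 Ticket 5 Ticket 6 Ticket 7 Ticket 8 Ticket 9.
Ticket 1: 0→5, due 64, lateness -59
Ticket 2: 5→30, due 31, lateness -1
Ticket 3: 30→39, due 32, lateness 7
Ticket 4: 39→59, due 41, lateness 18
Ticket 5: 59→63, due 63, lateness 0
Ticket 6: 63→84, due 52, lateness 32
Ticket 7: 84→94, due 53, lateness 41
Ticket 8: 94→117, due 24, lateness 93
Ticket 9: 117→120, due 58, lateness 62
Maximum = 93.

93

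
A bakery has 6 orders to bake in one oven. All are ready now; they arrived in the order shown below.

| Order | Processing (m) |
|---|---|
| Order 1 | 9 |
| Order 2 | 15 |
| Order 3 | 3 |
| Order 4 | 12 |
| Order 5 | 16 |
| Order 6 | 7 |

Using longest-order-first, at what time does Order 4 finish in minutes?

LPT (decreasing processing time): Order 5 Order 2 Order 4 Order 1 Order 6 Order 3.
Order 5: 0→16
Order 2: 16→31
Order 4: 31→43

43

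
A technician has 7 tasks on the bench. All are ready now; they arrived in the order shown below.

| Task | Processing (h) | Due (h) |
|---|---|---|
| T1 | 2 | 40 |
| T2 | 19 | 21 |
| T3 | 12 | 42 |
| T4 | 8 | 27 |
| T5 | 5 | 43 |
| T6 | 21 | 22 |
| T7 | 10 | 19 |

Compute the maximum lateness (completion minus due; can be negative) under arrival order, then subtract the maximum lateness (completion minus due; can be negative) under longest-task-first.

15

FIFO (arrival order): T1 T2 T3 T4 T5 T6 T7.
T1: 0→2, due 40, lateness -38
T2: 2→21, due 21, lateness 0
T3: 21→33, due 42, lateness -9
T4: 33→41, due 27, lateness 14
T5: 41→46, due 43, lateness 3
T6: 46→67, due 22, lateness 45
T7: 67→77, due 19, lateness 58
Maximum = 58.
LPT (decreasing processing time): T6 T2 T3 T7 T4 T5 T1.
T6: 0→21, due 22, lateness -1
T2: 21→40, due 21, lateness 19
T3: 40→52, due 42, lateness 10
T7: 52→62, due 19, lateness 43
T4: 62→70, due 27, lateness 43
T5: 70→75, due 43, lateness 32
T1: 75→77, due 40, lateness 37
Maximum = 43.
Difference = 58 − 43 = 15.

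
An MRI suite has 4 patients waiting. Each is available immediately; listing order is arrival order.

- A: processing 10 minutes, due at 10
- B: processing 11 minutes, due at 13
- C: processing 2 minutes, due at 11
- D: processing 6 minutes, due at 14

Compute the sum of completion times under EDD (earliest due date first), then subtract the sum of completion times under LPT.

EDD (increasing due date): A C B D.
A: 0→10
C: 10→12
B: 12→23
D: 23→29
Sum = 10+12+23+29 = 74.
LPT (decreasing processing time): B A D C.
B: 0→11
A: 11→21
D: 21→27
C: 27→29
Sum = 11+21+27+29 = 88.
Difference = 74 − 88 = -14.

-14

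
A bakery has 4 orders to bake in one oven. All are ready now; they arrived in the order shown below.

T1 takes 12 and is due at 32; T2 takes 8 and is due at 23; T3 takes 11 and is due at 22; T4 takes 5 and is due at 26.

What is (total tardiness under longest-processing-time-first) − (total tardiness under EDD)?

LPT (decreasing processing time): T1 T3 T2 T4.
T1: 0→12, due 32, tardiness 0
T3: 12→23, due 22, tardiness 1
T2: 23→31, due 23, tardiness 8
T4: 31→36, due 26, tardiness 10
Sum = 0+1+8+10 = 19.
EDD (increasing due date): T3 T2 T4 T1.
T3: 0→11, due 22, tardiness 0
T2: 11→19, due 23, tardiness 0
T4: 19→24, due 26, tardiness 0
T1: 24→36, due 32, tardiness 4
Sum = 0+0+0+4 = 4.
Difference = 19 − 4 = 15.

15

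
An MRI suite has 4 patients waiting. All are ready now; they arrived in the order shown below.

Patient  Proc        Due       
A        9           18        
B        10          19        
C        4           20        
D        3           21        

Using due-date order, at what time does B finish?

EDD (increasing due date): A B C D.
A: 0→9
B: 9→19

19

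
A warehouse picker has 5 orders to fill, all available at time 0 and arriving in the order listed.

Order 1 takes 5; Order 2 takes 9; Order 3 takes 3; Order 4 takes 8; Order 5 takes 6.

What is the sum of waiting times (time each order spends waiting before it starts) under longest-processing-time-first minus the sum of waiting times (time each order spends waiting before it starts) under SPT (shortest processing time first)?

30

LPT (decreasing processing time): Order 2 Order 4 Order 5 Order 1 Order 3.
Order 2: waits 0, runs 0→9
Order 4: waits 9, runs 9→17
Order 5: waits 17, runs 17→23
Order 1: waits 23, runs 23→28
Order 3: waits 28, runs 28→31
Sum = 0+9+17+23+28 = 77.
SPT (increasing processing time): Order 3 Order 1 Order 5 Order 4 Order 2.
Order 3: waits 0, runs 0→3
Order 1: waits 3, runs 3→8
Order 5: waits 8, runs 8→14
Order 4: waits 14, runs 14→22
Order 2: waits 22, runs 22→31
Sum = 0+3+8+14+22 = 47.
Difference = 77 − 47 = 30.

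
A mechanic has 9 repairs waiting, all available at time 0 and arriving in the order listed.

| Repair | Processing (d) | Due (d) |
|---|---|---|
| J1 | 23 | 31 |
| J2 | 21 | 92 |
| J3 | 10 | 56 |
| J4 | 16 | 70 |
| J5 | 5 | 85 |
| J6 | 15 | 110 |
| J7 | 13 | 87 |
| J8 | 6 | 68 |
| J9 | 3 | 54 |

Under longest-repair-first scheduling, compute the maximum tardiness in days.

58

LPT (decreasing processing time): J1 J2 J4 J6 J7 J3 J8 J5 J9.
J1: 0→23, due 31, tardiness 0
J2: 23→44, due 92, tardiness 0
J4: 44→60, due 70, tardiness 0
J6: 60→75, due 110, tardiness 0
J7: 75→88, due 87, tardiness 1
J3: 88→98, due 56, tardiness 42
J8: 98→104, due 68, tardiness 36
J5: 104→109, due 85, tardiness 24
J9: 109→112, due 54, tardiness 58
Maximum = 58.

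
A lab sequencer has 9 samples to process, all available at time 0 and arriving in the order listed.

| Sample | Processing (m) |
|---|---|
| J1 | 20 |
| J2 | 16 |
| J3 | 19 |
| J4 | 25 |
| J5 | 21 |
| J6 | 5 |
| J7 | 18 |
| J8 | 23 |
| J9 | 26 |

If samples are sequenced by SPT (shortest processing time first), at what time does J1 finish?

78

SPT (increasing processing time): J6 J2 J7 J3 J1 J5 J8 J4 J9.
J6: 0→5
J2: 5→21
J7: 21→39
J3: 39→58
J1: 58→78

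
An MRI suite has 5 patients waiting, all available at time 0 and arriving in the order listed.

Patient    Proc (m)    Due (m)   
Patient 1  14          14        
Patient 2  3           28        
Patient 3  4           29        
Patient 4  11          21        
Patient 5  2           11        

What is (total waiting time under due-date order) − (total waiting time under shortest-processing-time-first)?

EDD (increasing due date): Patient 5 Patient 1 Patient 4 Patient 2 Patient 3.
Patient 5: waits 0, runs 0→2
Patient 1: waits 2, runs 2→16
Patient 4: waits 16, runs 16→27
Patient 2: waits 27, runs 27→30
Patient 3: waits 30, runs 30→34
Sum = 0+2+16+27+30 = 75.
SPT (increasing processing time): Patient 5 Patient 2 Patient 3 Patient 4 Patient 1.
Patient 5: waits 0, runs 0→2
Patient 2: waits 2, runs 2→5
Patient 3: waits 5, runs 5→9
Patient 4: waits 9, runs 9→20
Patient 1: waits 20, runs 20→34
Sum = 0+2+5+9+20 = 36.
Difference = 75 − 36 = 39.

39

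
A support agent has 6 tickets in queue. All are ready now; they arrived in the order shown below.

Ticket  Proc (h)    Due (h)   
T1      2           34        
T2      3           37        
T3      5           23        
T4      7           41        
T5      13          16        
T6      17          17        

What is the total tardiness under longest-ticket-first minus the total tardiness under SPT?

LPT (decreasing processing time): T6 T5 T4 T3 T2 T1.
T6: 0→17, due 17, tardiness 0
T5: 17→30, due 16, tardiness 14
T4: 30→37, due 41, tardiness 0
T3: 37→42, due 23, tardiness 19
T2: 42→45, due 37, tardiness 8
T1: 45→47, due 34, tardiness 13
Sum = 0+14+0+19+8+13 = 54.
SPT (increasing processing time): T1 T2 T3 T4 T5 T6.
T1: 0→2, due 34, tardiness 0
T2: 2→5, due 37, tardiness 0
T3: 5→10, due 23, tardiness 0
T4: 10→17, due 41, tardiness 0
T5: 17→30, due 16, tardiness 14
T6: 30→47, due 17, tardiness 30
Sum = 0+0+0+0+14+30 = 44.
Difference = 54 − 44 = 10.

10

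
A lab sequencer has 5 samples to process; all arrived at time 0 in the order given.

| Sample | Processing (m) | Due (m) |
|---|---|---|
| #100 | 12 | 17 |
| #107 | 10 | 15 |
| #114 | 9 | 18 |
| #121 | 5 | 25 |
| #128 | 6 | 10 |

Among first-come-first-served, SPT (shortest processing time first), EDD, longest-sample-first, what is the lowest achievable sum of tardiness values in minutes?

FIFO (arrival order): #100 #107 #114 #121 #128.
#100: 0→12, due 17, tardiness 0
#107: 12→22, due 15, tardiness 7
#114: 22→31, due 18, tardiness 13
#121: 31→36, due 25, tardiness 11
#128: 36→42, due 10, tardiness 32
Sum = 0+7+13+11+32 = 63.
SPT (increasing processing time): #121 #128 #114 #107 #100.
#121: 0→5, due 25, tardiness 0
#128: 5→11, due 10, tardiness 1
#114: 11→20, due 18, tardiness 2
#107: 20→30, due 15, tardiness 15
#100: 30→42, due 17, tardiness 25
Sum = 0+1+2+15+25 = 43.
EDD (increasing due date): #128 #107 #100 #114 #121.
#128: 0→6, due 10, tardiness 0
#107: 6→16, due 15, tardiness 1
#100: 16→28, due 17, tardiness 11
#114: 28→37, due 18, tardiness 19
#121: 37→42, due 25, tardiness 17
Sum = 0+1+11+19+17 = 48.
LPT (decreasing processing time): #100 #107 #114 #128 #121.
#100: 0→12, due 17, tardiness 0
#107: 12→22, due 15, tardiness 7
#114: 22→31, due 18, tardiness 13
#128: 31→37, due 10, tardiness 27
#121: 37→42, due 25, tardiness 17
Sum = 0+7+13+27+17 = 64.
FIFO 63, SPT 43, EDD 48, LPT 64 → minimum 43.

43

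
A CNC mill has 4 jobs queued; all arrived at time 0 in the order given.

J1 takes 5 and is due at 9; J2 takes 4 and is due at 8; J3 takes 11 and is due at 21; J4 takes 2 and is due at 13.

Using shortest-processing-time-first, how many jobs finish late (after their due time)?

2

SPT (increasing processing time): J4 J2 J1 J3.
J4: 0→2, due 13, tardiness 0
J2: 2→6, due 8, tardiness 0
J1: 6→11, due 9, tardiness 2
J3: 11→22, due 21, tardiness 1
Late jobs: 2.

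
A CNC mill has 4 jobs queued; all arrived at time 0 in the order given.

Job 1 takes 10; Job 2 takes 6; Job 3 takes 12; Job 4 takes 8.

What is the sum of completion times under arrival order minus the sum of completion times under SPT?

FIFO (arrival order): Job 1 Job 2 Job 3 Job 4.
Job 1: 0→10
Job 2: 10→16
Job 3: 16→28
Job 4: 28→36
Sum = 10+16+28+36 = 90.
SPT (increasing processing time): Job 2 Job 4 Job 1 Job 3.
Job 2: 0→6
Job 4: 6→14
Job 1: 14→24
Job 3: 24→36
Sum = 6+14+24+36 = 80.
Difference = 90 − 80 = 10.

10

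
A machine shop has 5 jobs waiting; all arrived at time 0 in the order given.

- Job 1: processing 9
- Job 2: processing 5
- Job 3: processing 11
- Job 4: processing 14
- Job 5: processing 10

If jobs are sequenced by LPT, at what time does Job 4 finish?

LPT (decreasing processing time): Job 4 Job 3 Job 5 Job 1 Job 2.
Job 4: 0→14

14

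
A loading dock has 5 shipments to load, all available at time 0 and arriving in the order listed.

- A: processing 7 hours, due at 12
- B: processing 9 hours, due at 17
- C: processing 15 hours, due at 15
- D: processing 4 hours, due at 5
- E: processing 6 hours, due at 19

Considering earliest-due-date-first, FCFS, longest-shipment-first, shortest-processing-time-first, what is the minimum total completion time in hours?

EDD (increasing due date): D A C B E.
D: 0→4
A: 4→11
C: 11→26
B: 26→35
E: 35→41
Sum = 4+11+26+35+41 = 117.
FIFO (arrival order): A B C D E.
A: 0→7
B: 7→16
C: 16→31
D: 31→35
E: 35→41
Sum = 7+16+31+35+41 = 130.
LPT (decreasing processing time): C B A E D.
C: 0→15
B: 15→24
A: 24→31
E: 31→37
D: 37→41
Sum = 15+24+31+37+41 = 148.
SPT (increasing processing time): D E A B C.
D: 0→4
E: 4→10
A: 10→17
B: 17→26
C: 26→41
Sum = 4+10+17+26+41 = 98.
EDD 117, FIFO 130, LPT 148, SPT 98 → minimum 98.

98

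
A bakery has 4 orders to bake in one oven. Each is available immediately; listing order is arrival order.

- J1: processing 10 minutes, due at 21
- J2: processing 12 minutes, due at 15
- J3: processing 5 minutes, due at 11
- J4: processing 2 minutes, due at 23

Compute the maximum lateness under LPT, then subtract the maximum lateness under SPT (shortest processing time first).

LPT (decreasing processing time): J2 J1 J3 J4.
J2: 0→12, due 15, lateness -3
J1: 12→22, due 21, lateness 1
J3: 22→27, due 11, lateness 16
J4: 27→29, due 23, lateness 6
Maximum = 16.
SPT (increasing processing time): J4 J3 J1 J2.
J4: 0→2, due 23, lateness -21
J3: 2→7, due 11, lateness -4
J1: 7→17, due 21, lateness -4
J2: 17→29, due 15, lateness 14
Maximum = 14.
Difference = 16 − 14 = 2.

2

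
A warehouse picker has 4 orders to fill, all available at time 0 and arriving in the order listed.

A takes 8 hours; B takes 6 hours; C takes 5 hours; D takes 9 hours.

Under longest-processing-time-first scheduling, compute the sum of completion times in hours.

LPT (decreasing processing time): D A B C.
D: 0→9
A: 9→17
B: 17→23
C: 23→28
Sum = 9+17+23+28 = 77.

77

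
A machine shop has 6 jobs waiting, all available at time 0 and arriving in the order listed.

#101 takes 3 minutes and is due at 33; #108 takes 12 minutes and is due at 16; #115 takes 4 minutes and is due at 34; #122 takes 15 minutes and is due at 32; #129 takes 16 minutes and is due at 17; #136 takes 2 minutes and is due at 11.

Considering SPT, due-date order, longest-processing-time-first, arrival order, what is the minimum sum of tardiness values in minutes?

44

SPT (increasing processing time): #136 #101 #115 #108 #122 #129.
#136: 0→2, due 11, tardiness 0
#101: 2→5, due 33, tardiness 0
#115: 5→9, due 34, tardiness 0
#108: 9→21, due 16, tardiness 5
#122: 21→36, due 32, tardiness 4
#129: 36→52, due 17, tardiness 35
Sum = 0+0+0+5+4+35 = 44.
EDD (increasing due date): #136 #108 #129 #122 #101 #115.
#136: 0→2, due 11, tardiness 0
#108: 2→14, due 16, tardiness 0
#129: 14→30, due 17, tardiness 13
#122: 30→45, due 32, tardiness 13
#101: 45→48, due 33, tardiness 15
#115: 48→52, due 34, tardiness 18
Sum = 0+0+13+13+15+18 = 59.
LPT (decreasing processing time): #129 #122 #108 #115 #101 #136.
#129: 0→16, due 17, tardiness 0
#122: 16→31, due 32, tardiness 0
#108: 31→43, due 16, tardiness 27
#115: 43→47, due 34, tardiness 13
#101: 47→50, due 33, tardiness 17
#136: 50→52, due 11, tardiness 41
Sum = 0+0+27+13+17+41 = 98.
FIFO (arrival order): #101 #108 #115 #122 #129 #136.
#101: 0→3, due 33, tardiness 0
#108: 3→15, due 16, tardiness 0
#115: 15→19, due 34, tardiness 0
#122: 19→34, due 32, tardiness 2
#129: 34→50, due 17, tardiness 33
#136: 50→52, due 11, tardiness 41
Sum = 0+0+0+2+33+41 = 76.
SPT 44, EDD 59, LPT 98, FIFO 76 → minimum 44.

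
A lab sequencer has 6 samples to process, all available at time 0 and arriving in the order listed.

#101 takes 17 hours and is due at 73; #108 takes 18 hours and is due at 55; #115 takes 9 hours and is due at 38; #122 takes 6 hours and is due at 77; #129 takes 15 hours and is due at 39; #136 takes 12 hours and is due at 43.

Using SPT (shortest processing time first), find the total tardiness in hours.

25

SPT (increasing processing time): #122 #115 #136 #129 #101 #108.
#122: 0→6, due 77, tardiness 0
#115: 6→15, due 38, tardiness 0
#136: 15→27, due 43, tardiness 0
#129: 27→42, due 39, tardiness 3
#101: 42→59, due 73, tardiness 0
#108: 59→77, due 55, tardiness 22
Sum = 0+0+0+3+0+22 = 25.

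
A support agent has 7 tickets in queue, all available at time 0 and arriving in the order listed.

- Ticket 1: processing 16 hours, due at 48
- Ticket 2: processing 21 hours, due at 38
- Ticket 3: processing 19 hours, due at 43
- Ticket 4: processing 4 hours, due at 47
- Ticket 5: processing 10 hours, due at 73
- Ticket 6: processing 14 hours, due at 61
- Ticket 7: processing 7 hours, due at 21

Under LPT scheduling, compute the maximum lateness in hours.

66

LPT (decreasing processing time): Ticket 2 Ticket 3 Ticket 1 Ticket 6 Ticket 5 Ticket 7 Ticket 4.
Ticket 2: 0→21, due 38, lateness -17
Ticket 3: 21→40, due 43, lateness -3
Ticket 1: 40→56, due 48, lateness 8
Ticket 6: 56→70, due 61, lateness 9
Ticket 5: 70→80, due 73, lateness 7
Ticket 7: 80→87, due 21, lateness 66
Ticket 4: 87→91, due 47, lateness 44
Maximum = 66.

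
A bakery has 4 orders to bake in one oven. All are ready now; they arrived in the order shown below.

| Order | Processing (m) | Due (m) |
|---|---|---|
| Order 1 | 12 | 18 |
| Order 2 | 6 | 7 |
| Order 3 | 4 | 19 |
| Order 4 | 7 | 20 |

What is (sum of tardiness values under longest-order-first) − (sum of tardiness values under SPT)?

14

LPT (decreasing processing time): Order 1 Order 4 Order 2 Order 3.
Order 1: 0→12, due 18, tardiness 0
Order 4: 12→19, due 20, tardiness 0
Order 2: 19→25, due 7, tardiness 18
Order 3: 25→29, due 19, tardiness 10
Sum = 0+0+18+10 = 28.
SPT (increasing processing time): Order 3 Order 2 Order 4 Order 1.
Order 3: 0→4, due 19, tardiness 0
Order 2: 4→10, due 7, tardiness 3
Order 4: 10→17, due 20, tardiness 0
Order 1: 17→29, due 18, tardiness 11
Sum = 0+3+0+11 = 14.
Difference = 28 − 14 = 14.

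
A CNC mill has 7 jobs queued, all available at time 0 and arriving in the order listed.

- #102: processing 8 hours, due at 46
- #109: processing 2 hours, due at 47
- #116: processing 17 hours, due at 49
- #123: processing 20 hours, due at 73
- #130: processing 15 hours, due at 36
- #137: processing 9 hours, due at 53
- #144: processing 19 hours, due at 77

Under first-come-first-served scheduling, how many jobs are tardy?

FIFO (arrival order): #102 #109 #116 #123 #130 #137 #144.
#102: 0→8, due 46, tardiness 0
#109: 8→10, due 47, tardiness 0
#116: 10→27, due 49, tardiness 0
#123: 27→47, due 73, tardiness 0
#130: 47→62, due 36, tardiness 26
#137: 62→71, due 53, tardiness 18
#144: 71→90, due 77, tardiness 13
Late jobs: 3.

3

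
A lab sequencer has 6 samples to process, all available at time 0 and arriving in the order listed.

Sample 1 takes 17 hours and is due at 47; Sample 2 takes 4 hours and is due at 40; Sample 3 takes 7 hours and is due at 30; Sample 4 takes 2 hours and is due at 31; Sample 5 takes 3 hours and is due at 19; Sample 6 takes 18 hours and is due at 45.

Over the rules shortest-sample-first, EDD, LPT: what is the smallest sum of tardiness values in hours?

4

SPT (increasing processing time): Sample 4 Sample 5 Sample 2 Sample 3 Sample 1 Sample 6.
Sample 4: 0→2, due 31, tardiness 0
Sample 5: 2→5, due 19, tardiness 0
Sample 2: 5→9, due 40, tardiness 0
Sample 3: 9→16, due 30, tardiness 0
Sample 1: 16→33, due 47, tardiness 0
Sample 6: 33→51, due 45, tardiness 6
Sum = 0+0+0+0+0+6 = 6.
EDD (increasing due date): Sample 5 Sample 3 Sample 4 Sample 2 Sample 6 Sample 1.
Sample 5: 0→3, due 19, tardiness 0
Sample 3: 3→10, due 30, tardiness 0
Sample 4: 10→12, due 31, tardiness 0
Sample 2: 12→16, due 40, tardiness 0
Sample 6: 16→34, due 45, tardiness 0
Sample 1: 34→51, due 47, tardiness 4
Sum = 0+0+0+0+0+4 = 4.
LPT (decreasing processing time): Sample 6 Sample 1 Sample 3 Sample 2 Sample 5 Sample 4.
Sample 6: 0→18, due 45, tardiness 0
Sample 1: 18→35, due 47, tardiness 0
Sample 3: 35→42, due 30, tardiness 12
Sample 2: 42→46, due 40, tardiness 6
Sample 5: 46→49, due 19, tardiness 30
Sample 4: 49→51, due 31, tardiness 20
Sum = 0+0+12+6+30+20 = 68.
SPT 6, EDD 4, LPT 68 → minimum 4.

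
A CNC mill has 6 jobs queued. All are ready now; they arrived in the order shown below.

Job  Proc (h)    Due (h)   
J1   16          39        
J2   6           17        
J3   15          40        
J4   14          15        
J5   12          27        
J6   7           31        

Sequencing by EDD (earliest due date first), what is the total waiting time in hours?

160

EDD (increasing due date): J4 J2 J5 J6 J1 J3.
J4: waits 0, runs 0→14
J2: waits 14, runs 14→20
J5: waits 20, runs 20→32
J6: waits 32, runs 32→39
J1: waits 39, runs 39→55
J3: waits 55, runs 55→70
Sum = 0+14+20+32+39+55 = 160.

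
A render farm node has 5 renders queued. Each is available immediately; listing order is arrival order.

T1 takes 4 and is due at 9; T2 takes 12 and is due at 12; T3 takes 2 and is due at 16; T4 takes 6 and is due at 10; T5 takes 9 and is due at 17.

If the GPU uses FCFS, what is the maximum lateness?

16

FIFO (arrival order): T1 T2 T3 T4 T5.
T1: 0→4, due 9, lateness -5
T2: 4→16, due 12, lateness 4
T3: 16→18, due 16, lateness 2
T4: 18→24, due 10, lateness 14
T5: 24→33, due 17, lateness 16
Maximum = 16.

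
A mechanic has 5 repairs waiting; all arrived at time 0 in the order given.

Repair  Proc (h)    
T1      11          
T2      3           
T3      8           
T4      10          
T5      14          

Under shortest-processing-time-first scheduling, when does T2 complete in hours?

3

SPT (increasing processing time): T2 T3 T4 T1 T5.
T2: 0→3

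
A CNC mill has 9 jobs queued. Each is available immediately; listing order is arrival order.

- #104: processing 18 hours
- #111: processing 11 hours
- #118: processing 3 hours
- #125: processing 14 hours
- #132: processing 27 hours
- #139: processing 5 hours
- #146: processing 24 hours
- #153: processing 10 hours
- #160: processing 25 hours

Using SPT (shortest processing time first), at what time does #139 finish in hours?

8

SPT (increasing processing time): #118 #139 #153 #111 #125 #104 #146 #160 #132.
#118: 0→3
#139: 3→8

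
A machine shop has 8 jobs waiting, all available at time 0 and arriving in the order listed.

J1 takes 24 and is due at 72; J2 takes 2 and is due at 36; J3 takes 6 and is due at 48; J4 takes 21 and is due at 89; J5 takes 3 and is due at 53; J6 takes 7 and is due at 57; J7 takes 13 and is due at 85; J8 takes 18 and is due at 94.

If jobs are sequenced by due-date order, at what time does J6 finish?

EDD (increasing due date): J2 J3 J5 J6 J1 J7 J4 J8.
J2: 0→2
J3: 2→8
J5: 8→11
J6: 11→18

18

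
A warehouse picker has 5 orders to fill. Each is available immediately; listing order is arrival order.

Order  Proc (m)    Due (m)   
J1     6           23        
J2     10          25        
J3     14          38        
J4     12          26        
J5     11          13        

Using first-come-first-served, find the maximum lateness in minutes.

40

FIFO (arrival order): J1 J2 J3 J4 J5.
J1: 0→6, due 23, lateness -17
J2: 6→16, due 25, lateness -9
J3: 16→30, due 38, lateness -8
J4: 30→42, due 26, lateness 16
J5: 42→53, due 13, lateness 40
Maximum = 40.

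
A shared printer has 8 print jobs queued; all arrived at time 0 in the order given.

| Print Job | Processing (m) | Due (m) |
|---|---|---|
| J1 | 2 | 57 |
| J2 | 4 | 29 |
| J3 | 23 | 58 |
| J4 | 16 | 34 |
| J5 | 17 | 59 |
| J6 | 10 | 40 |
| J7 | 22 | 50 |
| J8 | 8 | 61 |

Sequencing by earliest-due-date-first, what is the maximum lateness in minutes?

EDD (increasing due date): J2 J4 J6 J7 J1 J3 J5 J8.
J2: 0→4, due 29, lateness -25
J4: 4→20, due 34, lateness -14
J6: 20→30, due 40, lateness -10
J7: 30→52, due 50, lateness 2
J1: 52→54, due 57, lateness -3
J3: 54→77, due 58, lateness 19
J5: 77→94, due 59, lateness 35
J8: 94→102, due 61, lateness 41
Maximum = 41.

41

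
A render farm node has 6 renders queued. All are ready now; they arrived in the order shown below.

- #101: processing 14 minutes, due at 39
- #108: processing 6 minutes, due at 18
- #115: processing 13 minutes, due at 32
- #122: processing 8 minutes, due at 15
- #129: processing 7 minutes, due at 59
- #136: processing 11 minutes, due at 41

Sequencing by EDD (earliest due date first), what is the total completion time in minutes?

EDD (increasing due date): #122 #108 #115 #101 #136 #129.
#122: 0→8
#108: 8→14
#115: 14→27
#101: 27→41
#136: 41→52
#129: 52→59
Sum = 8+14+27+41+52+59 = 201.

201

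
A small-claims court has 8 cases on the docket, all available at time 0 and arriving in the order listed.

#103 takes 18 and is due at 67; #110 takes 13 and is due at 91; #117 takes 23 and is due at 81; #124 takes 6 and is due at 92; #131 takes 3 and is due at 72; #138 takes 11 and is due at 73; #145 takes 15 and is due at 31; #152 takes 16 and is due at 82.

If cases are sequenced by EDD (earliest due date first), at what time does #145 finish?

15

EDD (increasing due date): #145 #103 #131 #138 #117 #152 #110 #124.
#145: 0→15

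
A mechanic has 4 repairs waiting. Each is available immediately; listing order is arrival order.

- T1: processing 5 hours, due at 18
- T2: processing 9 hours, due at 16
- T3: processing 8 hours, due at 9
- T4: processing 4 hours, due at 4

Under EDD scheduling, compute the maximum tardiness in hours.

EDD (increasing due date): T4 T3 T2 T1.
T4: 0→4, due 4, tardiness 0
T3: 4→12, due 9, tardiness 3
T2: 12→21, due 16, tardiness 5
T1: 21→26, due 18, tardiness 8
Maximum = 8.

8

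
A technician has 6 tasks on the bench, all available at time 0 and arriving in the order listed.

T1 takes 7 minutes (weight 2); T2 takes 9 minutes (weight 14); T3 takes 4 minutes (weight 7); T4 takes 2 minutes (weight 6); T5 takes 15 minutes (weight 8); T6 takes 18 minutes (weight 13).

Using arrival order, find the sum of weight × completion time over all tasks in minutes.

1521

FIFO (arrival order): T1 T2 T3 T4 T5 T6.
T1: finishes 7, weight 2, w·C = 14
T2: finishes 16, weight 14, w·C = 224
T3: finishes 20, weight 7, w·C = 140
T4: finishes 22, weight 6, w·C = 132
T5: finishes 37, weight 8, w·C = 296
T6: finishes 55, weight 13, w·C = 715
Sum = 14+224+140+132+296+715 = 1521.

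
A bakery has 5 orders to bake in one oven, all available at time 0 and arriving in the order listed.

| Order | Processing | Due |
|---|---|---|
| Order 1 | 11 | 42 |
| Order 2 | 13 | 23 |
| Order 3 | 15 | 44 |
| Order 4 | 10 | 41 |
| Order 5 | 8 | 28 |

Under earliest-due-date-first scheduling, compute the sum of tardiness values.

13

EDD (increasing due date): Order 2 Order 5 Order 4 Order 1 Order 3.
Order 2: 0→13, due 23, tardiness 0
Order 5: 13→21, due 28, tardiness 0
Order 4: 21→31, due 41, tardiness 0
Order 1: 31→42, due 42, tardiness 0
Order 3: 42→57, due 44, tardiness 13
Sum = 0+0+0+0+13 = 13.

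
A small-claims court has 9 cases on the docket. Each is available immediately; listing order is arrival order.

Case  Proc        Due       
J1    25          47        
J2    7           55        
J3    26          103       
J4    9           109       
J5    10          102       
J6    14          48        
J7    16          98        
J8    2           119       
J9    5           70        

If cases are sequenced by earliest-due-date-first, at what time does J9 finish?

51

EDD (increasing due date): J1 J6 J2 J9 J7 J5 J3 J4 J8.
J1: 0→25
J6: 25→39
J2: 39→46
J9: 46→51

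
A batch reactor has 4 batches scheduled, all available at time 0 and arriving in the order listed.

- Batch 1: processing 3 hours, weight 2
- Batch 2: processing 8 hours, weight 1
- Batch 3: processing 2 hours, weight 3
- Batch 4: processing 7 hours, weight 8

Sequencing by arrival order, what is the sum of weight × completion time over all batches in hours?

216

FIFO (arrival order): Batch 1 Batch 2 Batch 3 Batch 4.
Batch 1: finishes 3, weight 2, w·C = 6
Batch 2: finishes 11, weight 1, w·C = 11
Batch 3: finishes 13, weight 3, w·C = 39
Batch 4: finishes 20, weight 8, w·C = 160
Sum = 6+11+39+160 = 216.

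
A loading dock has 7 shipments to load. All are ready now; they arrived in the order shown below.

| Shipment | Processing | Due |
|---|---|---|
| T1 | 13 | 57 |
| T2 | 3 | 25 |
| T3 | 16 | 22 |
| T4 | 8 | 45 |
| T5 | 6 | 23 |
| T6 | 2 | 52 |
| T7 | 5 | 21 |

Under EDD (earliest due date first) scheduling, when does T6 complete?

EDD (increasing due date): T7 T3 T5 T2 T4 T6 T1.
T7: 0→5
T3: 5→21
T5: 21→27
T2: 27→30
T4: 30→38
T6: 38→40

40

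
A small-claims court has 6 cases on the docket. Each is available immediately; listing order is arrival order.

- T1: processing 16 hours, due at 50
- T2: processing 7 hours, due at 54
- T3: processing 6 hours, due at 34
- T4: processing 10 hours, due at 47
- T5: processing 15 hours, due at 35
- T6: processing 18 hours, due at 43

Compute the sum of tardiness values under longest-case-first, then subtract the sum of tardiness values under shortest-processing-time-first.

40

LPT (decreasing processing time): T6 T1 T5 T4 T2 T3.
T6: 0→18, due 43, tardiness 0
T1: 18→34, due 50, tardiness 0
T5: 34→49, due 35, tardiness 14
T4: 49→59, due 47, tardiness 12
T2: 59→66, due 54, tardiness 12
T3: 66→72, due 34, tardiness 38
Sum = 0+0+14+12+12+38 = 76.
SPT (increasing processing time): T3 T2 T4 T5 T1 T6.
T3: 0→6, due 34, tardiness 0
T2: 6→13, due 54, tardiness 0
T4: 13→23, due 47, tardiness 0
T5: 23→38, due 35, tardiness 3
T1: 38→54, due 50, tardiness 4
T6: 54→72, due 43, tardiness 29
Sum = 0+0+0+3+4+29 = 36.
Difference = 76 − 36 = 40.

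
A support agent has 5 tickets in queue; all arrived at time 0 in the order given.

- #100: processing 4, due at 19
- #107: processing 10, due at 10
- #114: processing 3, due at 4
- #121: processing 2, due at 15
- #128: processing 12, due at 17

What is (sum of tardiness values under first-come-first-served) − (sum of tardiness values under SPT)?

FIFO (arrival order): #100 #107 #114 #121 #128.
#100: 0→4, due 19, tardiness 0
#107: 4→14, due 10, tardiness 4
#114: 14→17, due 4, tardiness 13
#121: 17→19, due 15, tardiness 4
#128: 19→31, due 17, tardiness 14
Sum = 0+4+13+4+14 = 35.
SPT (increasing processing time): #121 #114 #100 #107 #128.
#121: 0→2, due 15, tardiness 0
#114: 2→5, due 4, tardiness 1
#100: 5→9, due 19, tardiness 0
#107: 9→19, due 10, tardiness 9
#128: 19→31, due 17, tardiness 14
Sum = 0+1+0+9+14 = 24.
Difference = 35 − 24 = 11.

11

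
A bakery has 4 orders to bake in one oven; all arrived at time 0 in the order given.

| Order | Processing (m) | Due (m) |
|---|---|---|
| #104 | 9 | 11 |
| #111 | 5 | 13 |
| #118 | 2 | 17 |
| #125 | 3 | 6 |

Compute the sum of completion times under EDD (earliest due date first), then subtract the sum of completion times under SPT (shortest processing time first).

15

EDD (increasing due date): #125 #104 #111 #118.
#125: 0→3
#104: 3→12
#111: 12→17
#118: 17→19
Sum = 3+12+17+19 = 51.
SPT (increasing processing time): #118 #125 #111 #104.
#118: 0→2
#125: 2→5
#111: 5→10
#104: 10→19
Sum = 2+5+10+19 = 36.
Difference = 51 − 36 = 15.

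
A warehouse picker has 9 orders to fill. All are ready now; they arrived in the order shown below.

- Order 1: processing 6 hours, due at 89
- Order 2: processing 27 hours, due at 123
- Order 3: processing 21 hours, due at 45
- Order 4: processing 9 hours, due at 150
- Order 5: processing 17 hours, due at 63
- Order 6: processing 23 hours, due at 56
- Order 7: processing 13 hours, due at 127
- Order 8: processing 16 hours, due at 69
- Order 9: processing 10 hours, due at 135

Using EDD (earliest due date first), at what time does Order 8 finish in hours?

77

EDD (increasing due date): Order 3 Order 6 Order 5 Order 8 Order 1 Order 2 Order 7 Order 9 Order 4.
Order 3: 0→21
Order 6: 21→44
Order 5: 44→61
Order 8: 61→77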